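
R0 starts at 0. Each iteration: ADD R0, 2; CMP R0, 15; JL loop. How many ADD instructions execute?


Loop trace (R0 starts at 0, target 15, step 2):
  ADD #1: R0 = 0 + 2 = 2  → 2 < 15, loop
  ADD #2: R0 = 2 + 2 = 4  → 4 < 15, loop
  ADD #3: R0 = 4 + 2 = 6  → 6 < 15, loop
  ADD #4: R0 = 6 + 2 = 8  → 8 < 15, loop
  ADD #5: R0 = 8 + 2 = 10  → 10 < 15, loop
  ADD #6: R0 = 10 + 2 = 12  → 12 < 15, loop
  ADD #7: R0 = 12 + 2 = 14  → 14 < 15, loop
  ADD #8: R0 = 14 + 2 = 16  → 16 >= 15, exit
Total ADD instructions: 8

8


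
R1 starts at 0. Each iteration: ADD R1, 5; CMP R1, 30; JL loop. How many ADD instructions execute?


Loop trace (R1 starts at 0, target 30, step 5):
  ADD #1: R1 = 0 + 5 = 5  → 5 < 30, loop
  ADD #2: R1 = 5 + 5 = 10  → 10 < 30, loop
  ADD #3: R1 = 10 + 5 = 15  → 15 < 30, loop
  ADD #4: R1 = 15 + 5 = 20  → 20 < 30, loop
  ADD #5: R1 = 20 + 5 = 25  → 25 < 30, loop
  ADD #6: R1 = 25 + 5 = 30  → 30 >= 30, exit
Total ADD instructions: 6

6


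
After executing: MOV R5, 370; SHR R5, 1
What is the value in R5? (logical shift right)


Register state trace:
  MOV R5, 370  → R5 = 370
  SHR R5, 1  → R5 = 370 >> 1 = 370 // 2^1 = 185
Final: R5 = 185

185


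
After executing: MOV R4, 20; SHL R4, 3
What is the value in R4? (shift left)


Register state trace:
  MOV R4, 20  → R4 = 20
  SHL R4, 3  → R4 = 20 << 3 = 20 * 2^3 = 160
Final: R4 = 160

160


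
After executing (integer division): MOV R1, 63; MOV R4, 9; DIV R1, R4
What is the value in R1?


Register state trace:
  MOV R1, 63  → R1 = 63
  MOV R4, 9  → R4 = 9
  DIV R1, R4  → R1 = 63 // 9 = 7
Final: R1 = 7

7


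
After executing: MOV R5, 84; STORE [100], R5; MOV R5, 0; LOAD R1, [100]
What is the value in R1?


Register and memory trace:
  MOV R5, 84  → R5 = 84
  STORE [100], R5  → mem[100] = 84
  MOV R5, 0  → R5 = 0
  LOAD R1, [100]  → R1 = mem[100] = 84
Final: R1 = 84

84


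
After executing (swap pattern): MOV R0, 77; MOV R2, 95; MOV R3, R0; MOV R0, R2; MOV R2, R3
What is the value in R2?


Register state trace (swap pattern):
  MOV R0, 77  → R0 = 77
  MOV R2, 95  → R2 = 95
  MOV R3, R0  → R3 = 77  (save R0)
  MOV R0, R2  → R0 = 95  (R0 gets R2's value)
  MOV R2, R3  → R2 = 77  (R2 gets saved value)
Final: R2 = 77

77


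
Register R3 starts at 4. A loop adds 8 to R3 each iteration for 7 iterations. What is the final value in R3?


Starting value: R3 = 4
  Iter 1: R3 = 4 + 8 = 12
  Iter 2: R3 = 12 + 8 = 20
  Iter 3: R3 = 20 + 8 = 28
  Iter 4: R3 = 28 + 8 = 36
  Iter 5: R3 = 36 + 8 = 44
  Iter 6: R3 = 44 + 8 = 52
  Iter 7: R3 = 52 + 8 = 60
Final: R3 = 60

60


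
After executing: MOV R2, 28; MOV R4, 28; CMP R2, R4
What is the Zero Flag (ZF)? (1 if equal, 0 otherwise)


Register state trace:
  MOV R2, 28  → R2 = 28
  MOV R4, 28  → R4 = 28
  CMP R2, R4  → computes 28 - 28 = 0
  Result is zero, so values are equal
ZF = 1

1


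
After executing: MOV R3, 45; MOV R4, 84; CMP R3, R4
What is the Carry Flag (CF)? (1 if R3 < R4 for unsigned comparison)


Register state trace:
  MOV R3, 45  → R3 = 45
  MOV R4, 84  → R4 = 84
  CMP R3, R4  → unsigned 45 - 84: borrow occurs
  45 < 84, so CF = 1
CF = 1

1


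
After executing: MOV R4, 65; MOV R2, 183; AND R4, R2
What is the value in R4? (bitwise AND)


Register state trace:
  MOV R4, 65  → R4 = 65 (0b01000001)
  MOV R2, 183  → R2 = 183 (0b10110111)
  AND R4, R2  → R4 = 65 AND 183 = 1 (0b00000001)
Final: R4 = 1

1


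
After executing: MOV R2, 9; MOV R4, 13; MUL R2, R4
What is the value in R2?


Register state trace:
  MOV R2, 9  → R2 = 9
  MOV R4, 13  → R4 = 13
  MUL R2, R4  → R2 = 9 * 13 = 117
Final: R2 = 117

117


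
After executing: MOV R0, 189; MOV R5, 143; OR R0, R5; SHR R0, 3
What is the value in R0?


Register state trace:
  MOV R0, 189  → R0 = 189 (0b10111101)
  MOV R5, 143  → R5 = 143 (0b10001111)
  OR R0, R5  → R0 = 189 OR 143 = 191 (0b10111111)
  SHR R0, 3  → R0 = 191 >> 3 = 23
Final: R0 = 23

23


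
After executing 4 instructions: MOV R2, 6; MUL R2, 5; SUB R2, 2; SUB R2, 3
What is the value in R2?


Register state trace:
  MOV R2, 6  → R2 = 6
  MUL R2, 5  → R2 = 6 * 5 = 30
  SUB R2, 2  → R2 = 30 - 2 = 28
  SUB R2, 3  → R2 = 28 - 3 = 25
Final: R2 = 25

25


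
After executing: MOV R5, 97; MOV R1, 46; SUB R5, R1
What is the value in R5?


Register state trace:
  MOV R5, 97  → R5 = 97
  MOV R1, 46  → R1 = 46
  SUB R5, R1  → R5 = 97 - 46 = 51
Final: R5 = 51

51


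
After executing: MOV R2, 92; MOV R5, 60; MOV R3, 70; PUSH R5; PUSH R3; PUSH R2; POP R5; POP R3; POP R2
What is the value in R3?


Stack trace (top is rightmost):
  MOV R2, 92  → R2 = 92
  MOV R5, 60  → R5 = 60
  MOV R3, 70  → R3 = 70
  PUSH R5  → stack: [60]
  PUSH R3  → stack: [60, 70]
  PUSH R2  → stack: [60, 70, 92]
  POP R5  → R5 = 92, stack: [60, 70]
  POP R3  → R3 = 70, stack: [60]
  POP R2  → R2 = 60, stack: []
Final: R3 = 70

70


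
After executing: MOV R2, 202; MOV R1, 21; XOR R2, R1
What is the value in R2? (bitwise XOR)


Register state trace:
  MOV R2, 202  → R2 = 202 (0b11001010)
  MOV R1, 21  → R1 = 21 (0b00010101)
  XOR R2, R1  → R2 = 202 XOR 21 = 223 (0b11011111)
Final: R2 = 223

223


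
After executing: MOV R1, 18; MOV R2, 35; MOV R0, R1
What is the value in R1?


Register state trace:
  MOV R1, 18  → R1 = 18
  MOV R2, 35  → R2 = 35
  MOV R0, R1  → R0 = 18
Final: R1 = 18

18


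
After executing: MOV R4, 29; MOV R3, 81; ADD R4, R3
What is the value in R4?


Register state trace:
  MOV R4, 29  → R4 = 29
  MOV R3, 81  → R3 = 81
  ADD R4, R3  → R4 = 29 + 81 = 110
Final: R4 = 110

110


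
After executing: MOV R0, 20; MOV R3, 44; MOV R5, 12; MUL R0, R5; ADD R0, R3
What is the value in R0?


Register state trace:
  MOV R0, 20  → R0 = 20
  MOV R3, 44  → R3 = 44
  MOV R5, 12  → R5 = 12
  MUL R0, R5  → R0 = 20 * 12 = 240
  ADD R0, R3  → R0 = 240 + 44 = 284
Final: R0 = 284

284


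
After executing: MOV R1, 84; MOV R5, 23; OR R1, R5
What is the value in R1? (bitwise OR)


Register state trace:
  MOV R1, 84  → R1 = 84 (0b01010100)
  MOV R5, 23  → R5 = 23 (0b00010111)
  OR R1, R5   → R1 = 84 OR 23 = 87 (0b01010111)
Final: R1 = 87

87


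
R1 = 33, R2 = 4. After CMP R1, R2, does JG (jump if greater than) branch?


Trace:
  R1 = 33, R2 = 4
  CMP R1, R2  → compares 33 vs 4
  JG checks: is 33 greater than 4?
  33 > 4, so condition is true
Branch taken: Yes

Yes


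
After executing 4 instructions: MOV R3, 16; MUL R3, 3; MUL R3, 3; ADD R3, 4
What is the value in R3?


Register state trace:
  MOV R3, 16  → R3 = 16
  MUL R3, 3  → R3 = 16 * 3 = 48
  MUL R3, 3  → R3 = 48 * 3 = 144
  ADD R3, 4  → R3 = 144 + 4 = 148
Final: R3 = 148

148


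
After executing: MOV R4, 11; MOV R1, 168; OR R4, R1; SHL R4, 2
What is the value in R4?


Register state trace:
  MOV R4, 11  → R4 = 11 (0b00001011)
  MOV R1, 168  → R1 = 168 (0b10101000)
  OR R4, R1  → R4 = 11 OR 168 = 171 (0b10101011)
  SHL R4, 2  → R4 = 171 << 2 = 684
Final: R4 = 684

684


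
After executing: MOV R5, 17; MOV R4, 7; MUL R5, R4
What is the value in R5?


Register state trace:
  MOV R5, 17  → R5 = 17
  MOV R4, 7  → R4 = 7
  MUL R5, R4  → R5 = 17 * 7 = 119
Final: R5 = 119

119


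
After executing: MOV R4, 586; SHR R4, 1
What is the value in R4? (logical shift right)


Register state trace:
  MOV R4, 586  → R4 = 586
  SHR R4, 1  → R4 = 586 >> 1 = 586 // 2^1 = 293
Final: R4 = 293

293


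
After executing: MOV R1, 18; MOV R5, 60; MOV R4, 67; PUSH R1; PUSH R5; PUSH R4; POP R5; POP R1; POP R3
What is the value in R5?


Stack trace (top is rightmost):
  MOV R1, 18  → R1 = 18
  MOV R5, 60  → R5 = 60
  MOV R4, 67  → R4 = 67
  PUSH R1  → stack: [18]
  PUSH R5  → stack: [18, 60]
  PUSH R4  → stack: [18, 60, 67]
  POP R5  → R5 = 67, stack: [18, 60]
  POP R1  → R1 = 60, stack: [18]
  POP R3  → R3 = 18, stack: []
Final: R5 = 67

67


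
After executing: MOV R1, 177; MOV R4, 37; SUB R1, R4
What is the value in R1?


Register state trace:
  MOV R1, 177  → R1 = 177
  MOV R4, 37  → R4 = 37
  SUB R1, R4  → R1 = 177 - 37 = 140
Final: R1 = 140

140


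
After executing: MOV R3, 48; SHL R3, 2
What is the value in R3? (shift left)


Register state trace:
  MOV R3, 48  → R3 = 48
  SHL R3, 2  → R3 = 48 << 2 = 48 * 2^2 = 192
Final: R3 = 192

192


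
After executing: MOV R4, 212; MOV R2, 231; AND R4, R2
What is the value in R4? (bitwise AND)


Register state trace:
  MOV R4, 212  → R4 = 212 (0b11010100)
  MOV R2, 231  → R2 = 231 (0b11100111)
  AND R4, R2  → R4 = 212 AND 231 = 196 (0b11000100)
Final: R4 = 196

196


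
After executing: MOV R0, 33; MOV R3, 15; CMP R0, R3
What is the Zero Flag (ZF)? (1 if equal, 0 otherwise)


Register state trace:
  MOV R0, 33  → R0 = 33
  MOV R3, 15  → R3 = 15
  CMP R0, R3  → computes 33 - 15 = 18
  Result is nonzero, so values are not equal
ZF = 0

0


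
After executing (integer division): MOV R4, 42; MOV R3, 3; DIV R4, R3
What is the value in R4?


Register state trace:
  MOV R4, 42  → R4 = 42
  MOV R3, 3  → R3 = 3
  DIV R4, R3  → R4 = 42 // 3 = 14
Final: R4 = 14

14


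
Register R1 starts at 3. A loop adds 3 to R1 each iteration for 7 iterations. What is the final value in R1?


Starting value: R1 = 3
  Iter 1: R1 = 3 + 3 = 6
  Iter 2: R1 = 6 + 3 = 9
  Iter 3: R1 = 9 + 3 = 12
  Iter 4: R1 = 12 + 3 = 15
  Iter 5: R1 = 15 + 3 = 18
  Iter 6: R1 = 18 + 3 = 21
  Iter 7: R1 = 21 + 3 = 24
Final: R1 = 24

24


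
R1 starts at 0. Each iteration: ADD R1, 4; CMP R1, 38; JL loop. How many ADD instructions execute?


Loop trace (R1 starts at 0, target 38, step 4):
  ADD #1: R1 = 0 + 4 = 4  → 4 < 38, loop
  ADD #2: R1 = 4 + 4 = 8  → 8 < 38, loop
  ADD #3: R1 = 8 + 4 = 12  → 12 < 38, loop
  ADD #4: R1 = 12 + 4 = 16  → 16 < 38, loop
  ADD #5: R1 = 16 + 4 = 20  → 20 < 38, loop
  ADD #6: R1 = 20 + 4 = 24  → 24 < 38, loop
  ADD #7: R1 = 24 + 4 = 28  → 28 < 38, loop
  ADD #8: R1 = 28 + 4 = 32  → 32 < 38, loop
  ADD #9: R1 = 32 + 4 = 36  → 36 < 38, loop
  ADD #10: R1 = 36 + 4 = 40  → 40 >= 38, exit
Total ADD instructions: 10

10


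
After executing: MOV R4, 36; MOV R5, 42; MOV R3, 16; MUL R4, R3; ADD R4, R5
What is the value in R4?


Register state trace:
  MOV R4, 36  → R4 = 36
  MOV R5, 42  → R5 = 42
  MOV R3, 16  → R3 = 16
  MUL R4, R3  → R4 = 36 * 16 = 576
  ADD R4, R5  → R4 = 576 + 42 = 618
Final: R4 = 618

618


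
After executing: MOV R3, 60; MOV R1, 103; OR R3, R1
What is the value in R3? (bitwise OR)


Register state trace:
  MOV R3, 60  → R3 = 60 (0b00111100)
  MOV R1, 103  → R1 = 103 (0b01100111)
  OR R3, R1   → R3 = 60 OR 103 = 127 (0b01111111)
Final: R3 = 127

127


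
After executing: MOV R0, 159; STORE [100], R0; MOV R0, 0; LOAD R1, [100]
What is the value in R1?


Register and memory trace:
  MOV R0, 159  → R0 = 159
  STORE [100], R0  → mem[100] = 159
  MOV R0, 0  → R0 = 0
  LOAD R1, [100]  → R1 = mem[100] = 159
Final: R1 = 159

159


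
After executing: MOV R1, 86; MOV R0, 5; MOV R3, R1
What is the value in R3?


Register state trace:
  MOV R1, 86  → R1 = 86
  MOV R0, 5  → R0 = 5
  MOV R3, R1  → R3 = 86
Final: R3 = 86

86


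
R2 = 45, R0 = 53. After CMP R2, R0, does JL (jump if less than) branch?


Trace:
  R2 = 45, R0 = 53
  CMP R2, R0  → compares 45 vs 53
  JL checks: is 45 less than 53?
  45 < 53, so condition is true
Branch taken: Yes

Yes


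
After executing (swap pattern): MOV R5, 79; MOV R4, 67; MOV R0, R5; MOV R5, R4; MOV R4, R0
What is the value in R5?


Register state trace (swap pattern):
  MOV R5, 79  → R5 = 79
  MOV R4, 67  → R4 = 67
  MOV R0, R5  → R0 = 79  (save R5)
  MOV R5, R4  → R5 = 67  (R5 gets R4's value)
  MOV R4, R0  → R4 = 79  (R4 gets saved value)
Final: R5 = 67

67


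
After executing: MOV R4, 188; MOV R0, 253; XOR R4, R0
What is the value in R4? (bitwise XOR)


Register state trace:
  MOV R4, 188  → R4 = 188 (0b10111100)
  MOV R0, 253  → R0 = 253 (0b11111101)
  XOR R4, R0  → R4 = 188 XOR 253 = 65 (0b01000001)
Final: R4 = 65

65


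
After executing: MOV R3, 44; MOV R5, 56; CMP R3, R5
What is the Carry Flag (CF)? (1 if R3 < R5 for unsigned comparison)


Register state trace:
  MOV R3, 44  → R3 = 44
  MOV R5, 56  → R5 = 56
  CMP R3, R5  → unsigned 44 - 56: borrow occurs
  44 < 56, so CF = 1
CF = 1

1


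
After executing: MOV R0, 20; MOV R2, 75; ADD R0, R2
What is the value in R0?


Register state trace:
  MOV R0, 20  → R0 = 20
  MOV R2, 75  → R2 = 75
  ADD R0, R2  → R0 = 20 + 75 = 95
Final: R0 = 95

95


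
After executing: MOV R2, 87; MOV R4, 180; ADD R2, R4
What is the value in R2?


Register state trace:
  MOV R2, 87  → R2 = 87
  MOV R4, 180  → R4 = 180
  ADD R2, R4  → R2 = 87 + 180 = 267
Final: R2 = 267

267


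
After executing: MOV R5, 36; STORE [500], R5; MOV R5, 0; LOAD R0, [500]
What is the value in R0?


Register and memory trace:
  MOV R5, 36  → R5 = 36
  STORE [500], R5  → mem[500] = 36
  MOV R5, 0  → R5 = 0
  LOAD R0, [500]  → R0 = mem[500] = 36
Final: R0 = 36

36


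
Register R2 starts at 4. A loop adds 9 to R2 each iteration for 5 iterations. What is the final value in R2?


Starting value: R2 = 4
  Iter 1: R2 = 4 + 9 = 13
  Iter 2: R2 = 13 + 9 = 22
  Iter 3: R2 = 22 + 9 = 31
  Iter 4: R2 = 31 + 9 = 40
  Iter 5: R2 = 40 + 9 = 49
Final: R2 = 49

49


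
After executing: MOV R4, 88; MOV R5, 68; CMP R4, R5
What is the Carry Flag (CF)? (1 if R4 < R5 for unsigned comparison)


Register state trace:
  MOV R4, 88  → R4 = 88
  MOV R5, 68  → R5 = 68
  CMP R4, R5  → unsigned 88 - 68: no borrow
  88 >= 68, so CF = 0
CF = 0

0


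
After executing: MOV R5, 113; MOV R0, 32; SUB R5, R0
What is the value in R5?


Register state trace:
  MOV R5, 113  → R5 = 113
  MOV R0, 32  → R0 = 32
  SUB R5, R0  → R5 = 113 - 32 = 81
Final: R5 = 81

81


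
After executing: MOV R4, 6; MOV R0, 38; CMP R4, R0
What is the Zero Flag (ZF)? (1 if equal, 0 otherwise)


Register state trace:
  MOV R4, 6  → R4 = 6
  MOV R0, 38  → R0 = 38
  CMP R4, R0  → computes 6 - 38 = -32
  Result is nonzero, so values are not equal
ZF = 0

0


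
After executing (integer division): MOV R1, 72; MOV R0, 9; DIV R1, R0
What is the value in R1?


Register state trace:
  MOV R1, 72  → R1 = 72
  MOV R0, 9  → R0 = 9
  DIV R1, R0  → R1 = 72 // 9 = 8
Final: R1 = 8

8


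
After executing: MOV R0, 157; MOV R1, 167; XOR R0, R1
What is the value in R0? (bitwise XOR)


Register state trace:
  MOV R0, 157  → R0 = 157 (0b10011101)
  MOV R1, 167  → R1 = 167 (0b10100111)
  XOR R0, R1  → R0 = 157 XOR 167 = 58 (0b00111010)
Final: R0 = 58

58


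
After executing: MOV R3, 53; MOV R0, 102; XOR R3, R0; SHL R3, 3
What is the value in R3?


Register state trace:
  MOV R3, 53  → R3 = 53 (0b00110101)
  MOV R0, 102  → R0 = 102 (0b01100110)
  XOR R3, R0  → R3 = 53 XOR 102 = 83 (0b01010011)
  SHL R3, 3  → R3 = 83 << 3 = 664
Final: R3 = 664

664


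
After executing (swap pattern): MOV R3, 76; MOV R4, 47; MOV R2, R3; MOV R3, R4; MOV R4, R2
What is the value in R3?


Register state trace (swap pattern):
  MOV R3, 76  → R3 = 76
  MOV R4, 47  → R4 = 47
  MOV R2, R3  → R2 = 76  (save R3)
  MOV R3, R4  → R3 = 47  (R3 gets R4's value)
  MOV R4, R2  → R4 = 76  (R4 gets saved value)
Final: R3 = 47

47


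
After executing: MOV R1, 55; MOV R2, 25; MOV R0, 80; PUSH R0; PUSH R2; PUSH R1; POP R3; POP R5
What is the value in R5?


Stack trace (top is rightmost):
  MOV R1, 55  → R1 = 55
  MOV R2, 25  → R2 = 25
  MOV R0, 80  → R0 = 80
  PUSH R0  → stack: [80]
  PUSH R2  → stack: [80, 25]
  PUSH R1  → stack: [80, 25, 55]
  POP R3  → R3 = 55, stack: [80, 25]
  POP R5  → R5 = 25, stack: [80]
Final: R5 = 25

25


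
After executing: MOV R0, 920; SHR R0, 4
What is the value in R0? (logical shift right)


Register state trace:
  MOV R0, 920  → R0 = 920
  SHR R0, 4  → R0 = 920 >> 4 = 920 // 2^4 = 57
Final: R0 = 57

57


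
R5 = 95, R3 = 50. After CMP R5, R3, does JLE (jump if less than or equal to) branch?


Trace:
  R5 = 95, R3 = 50
  CMP R5, R3  → compares 95 vs 50
  JLE checks: is 95 less than or equal to 50?
  95 > 50, so condition is false
Branch taken: No

No


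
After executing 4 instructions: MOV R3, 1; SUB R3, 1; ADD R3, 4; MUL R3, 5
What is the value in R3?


Register state trace:
  MOV R3, 1  → R3 = 1
  SUB R3, 1  → R3 = 1 - 1 = 0
  ADD R3, 4  → R3 = 0 + 4 = 4
  MUL R3, 5  → R3 = 4 * 5 = 20
Final: R3 = 20

20


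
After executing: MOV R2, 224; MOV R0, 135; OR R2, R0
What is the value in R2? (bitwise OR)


Register state trace:
  MOV R2, 224  → R2 = 224 (0b11100000)
  MOV R0, 135  → R0 = 135 (0b10000111)
  OR R2, R0   → R2 = 224 OR 135 = 231 (0b11100111)
Final: R2 = 231

231


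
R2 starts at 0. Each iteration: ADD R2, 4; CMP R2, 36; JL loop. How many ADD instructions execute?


Loop trace (R2 starts at 0, target 36, step 4):
  ADD #1: R2 = 0 + 4 = 4  → 4 < 36, loop
  ADD #2: R2 = 4 + 4 = 8  → 8 < 36, loop
  ADD #3: R2 = 8 + 4 = 12  → 12 < 36, loop
  ADD #4: R2 = 12 + 4 = 16  → 16 < 36, loop
  ADD #5: R2 = 16 + 4 = 20  → 20 < 36, loop
  ADD #6: R2 = 20 + 4 = 24  → 24 < 36, loop
  ADD #7: R2 = 24 + 4 = 28  → 28 < 36, loop
  ADD #8: R2 = 28 + 4 = 32  → 32 < 36, loop
  ADD #9: R2 = 32 + 4 = 36  → 36 >= 36, exit
Total ADD instructions: 9

9


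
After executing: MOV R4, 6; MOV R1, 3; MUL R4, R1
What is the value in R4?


Register state trace:
  MOV R4, 6  → R4 = 6
  MOV R1, 3  → R1 = 3
  MUL R4, R1  → R4 = 6 * 3 = 18
Final: R4 = 18

18


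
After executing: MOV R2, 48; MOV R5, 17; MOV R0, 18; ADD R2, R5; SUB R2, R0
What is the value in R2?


Register state trace:
  MOV R2, 48  → R2 = 48
  MOV R5, 17  → R5 = 17
  MOV R0, 18  → R0 = 18
  ADD R2, R5  → R2 = 48 + 17 = 65
  SUB R2, R0  → R2 = 65 - 18 = 47
Final: R2 = 47

47


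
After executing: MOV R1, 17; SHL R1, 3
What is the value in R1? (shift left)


Register state trace:
  MOV R1, 17  → R1 = 17
  SHL R1, 3  → R1 = 17 << 3 = 17 * 2^3 = 136
Final: R1 = 136

136


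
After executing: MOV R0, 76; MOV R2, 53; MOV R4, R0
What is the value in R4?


Register state trace:
  MOV R0, 76  → R0 = 76
  MOV R2, 53  → R2 = 53
  MOV R4, R0  → R4 = 76
Final: R4 = 76

76


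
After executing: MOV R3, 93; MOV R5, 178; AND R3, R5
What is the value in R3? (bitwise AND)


Register state trace:
  MOV R3, 93  → R3 = 93 (0b01011101)
  MOV R5, 178  → R5 = 178 (0b10110010)
  AND R3, R5  → R3 = 93 AND 178 = 16 (0b00010000)
Final: R3 = 16

16


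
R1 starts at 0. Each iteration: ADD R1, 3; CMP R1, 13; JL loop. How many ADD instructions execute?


Loop trace (R1 starts at 0, target 13, step 3):
  ADD #1: R1 = 0 + 3 = 3  → 3 < 13, loop
  ADD #2: R1 = 3 + 3 = 6  → 6 < 13, loop
  ADD #3: R1 = 6 + 3 = 9  → 9 < 13, loop
  ADD #4: R1 = 9 + 3 = 12  → 12 < 13, loop
  ADD #5: R1 = 12 + 3 = 15  → 15 >= 13, exit
Total ADD instructions: 5

5


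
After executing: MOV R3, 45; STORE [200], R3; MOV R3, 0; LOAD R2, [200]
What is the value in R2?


Register and memory trace:
  MOV R3, 45  → R3 = 45
  STORE [200], R3  → mem[200] = 45
  MOV R3, 0  → R3 = 0
  LOAD R2, [200]  → R2 = mem[200] = 45
Final: R2 = 45

45


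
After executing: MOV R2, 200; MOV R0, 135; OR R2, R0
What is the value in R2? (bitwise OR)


Register state trace:
  MOV R2, 200  → R2 = 200 (0b11001000)
  MOV R0, 135  → R0 = 135 (0b10000111)
  OR R2, R0   → R2 = 200 OR 135 = 207 (0b11001111)
Final: R2 = 207

207


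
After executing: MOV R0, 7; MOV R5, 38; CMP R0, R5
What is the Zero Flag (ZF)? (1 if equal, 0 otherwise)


Register state trace:
  MOV R0, 7  → R0 = 7
  MOV R5, 38  → R5 = 38
  CMP R0, R5  → computes 7 - 38 = -31
  Result is nonzero, so values are not equal
ZF = 0

0


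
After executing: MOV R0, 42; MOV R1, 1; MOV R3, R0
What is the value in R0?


Register state trace:
  MOV R0, 42  → R0 = 42
  MOV R1, 1  → R1 = 1
  MOV R3, R0  → R3 = 42
Final: R0 = 42

42


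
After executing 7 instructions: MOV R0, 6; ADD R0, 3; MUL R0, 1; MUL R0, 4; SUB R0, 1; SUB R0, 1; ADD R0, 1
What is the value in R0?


Register state trace:
  MOV R0, 6  → R0 = 6
  ADD R0, 3  → R0 = 6 + 3 = 9
  MUL R0, 1  → R0 = 9 * 1 = 9
  MUL R0, 4  → R0 = 9 * 4 = 36
  SUB R0, 1  → R0 = 36 - 1 = 35
  SUB R0, 1  → R0 = 35 - 1 = 34
  ADD R0, 1  → R0 = 34 + 1 = 35
Final: R0 = 35

35


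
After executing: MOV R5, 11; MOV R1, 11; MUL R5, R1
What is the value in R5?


Register state trace:
  MOV R5, 11  → R5 = 11
  MOV R1, 11  → R1 = 11
  MUL R5, R1  → R5 = 11 * 11 = 121
Final: R5 = 121

121


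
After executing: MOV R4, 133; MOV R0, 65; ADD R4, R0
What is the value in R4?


Register state trace:
  MOV R4, 133  → R4 = 133
  MOV R0, 65  → R0 = 65
  ADD R4, R0  → R4 = 133 + 65 = 198
Final: R4 = 198

198


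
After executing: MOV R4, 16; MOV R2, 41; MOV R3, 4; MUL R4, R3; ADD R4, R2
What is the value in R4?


Register state trace:
  MOV R4, 16  → R4 = 16
  MOV R2, 41  → R2 = 41
  MOV R3, 4  → R3 = 4
  MUL R4, R3  → R4 = 16 * 4 = 64
  ADD R4, R2  → R4 = 64 + 41 = 105
Final: R4 = 105

105


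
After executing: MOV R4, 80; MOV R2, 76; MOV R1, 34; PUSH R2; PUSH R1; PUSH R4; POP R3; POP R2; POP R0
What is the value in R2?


Stack trace (top is rightmost):
  MOV R4, 80  → R4 = 80
  MOV R2, 76  → R2 = 76
  MOV R1, 34  → R1 = 34
  PUSH R2  → stack: [76]
  PUSH R1  → stack: [76, 34]
  PUSH R4  → stack: [76, 34, 80]
  POP R3  → R3 = 80, stack: [76, 34]
  POP R2  → R2 = 34, stack: [76]
  POP R0  → R0 = 76, stack: []
Final: R2 = 34

34


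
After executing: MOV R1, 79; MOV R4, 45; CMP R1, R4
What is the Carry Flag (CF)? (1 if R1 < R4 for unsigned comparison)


Register state trace:
  MOV R1, 79  → R1 = 79
  MOV R4, 45  → R4 = 45
  CMP R1, R4  → unsigned 79 - 45: no borrow
  79 >= 45, so CF = 0
CF = 0

0


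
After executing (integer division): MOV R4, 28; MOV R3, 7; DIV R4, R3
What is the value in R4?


Register state trace:
  MOV R4, 28  → R4 = 28
  MOV R3, 7  → R3 = 7
  DIV R4, R3  → R4 = 28 // 7 = 4
Final: R4 = 4

4


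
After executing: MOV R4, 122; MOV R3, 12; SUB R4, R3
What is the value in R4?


Register state trace:
  MOV R4, 122  → R4 = 122
  MOV R3, 12  → R3 = 12
  SUB R4, R3  → R4 = 122 - 12 = 110
Final: R4 = 110

110


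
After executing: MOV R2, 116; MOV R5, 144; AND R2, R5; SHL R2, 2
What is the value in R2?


Register state trace:
  MOV R2, 116  → R2 = 116 (0b01110100)
  MOV R5, 144  → R5 = 144 (0b10010000)
  AND R2, R5  → R2 = 116 AND 144 = 16 (0b00010000)
  SHL R2, 2  → R2 = 16 << 2 = 64
Final: R2 = 64

64


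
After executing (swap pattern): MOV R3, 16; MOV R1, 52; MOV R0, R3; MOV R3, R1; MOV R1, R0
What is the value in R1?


Register state trace (swap pattern):
  MOV R3, 16  → R3 = 16
  MOV R1, 52  → R1 = 52
  MOV R0, R3  → R0 = 16  (save R3)
  MOV R3, R1  → R3 = 52  (R3 gets R1's value)
  MOV R1, R0  → R1 = 16  (R1 gets saved value)
Final: R1 = 16

16


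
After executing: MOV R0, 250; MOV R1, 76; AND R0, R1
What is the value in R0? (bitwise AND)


Register state trace:
  MOV R0, 250  → R0 = 250 (0b11111010)
  MOV R1, 76  → R1 = 76 (0b01001100)
  AND R0, R1  → R0 = 250 AND 76 = 72 (0b01001000)
Final: R0 = 72

72


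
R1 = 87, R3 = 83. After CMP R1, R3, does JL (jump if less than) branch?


Trace:
  R1 = 87, R3 = 83
  CMP R1, R3  → compares 87 vs 83
  JL checks: is 87 less than 83?
  87 > 83, so condition is false
Branch taken: No

No


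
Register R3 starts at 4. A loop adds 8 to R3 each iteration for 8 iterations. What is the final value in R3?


Starting value: R3 = 4
  Iter 1: R3 = 4 + 8 = 12
  Iter 2: R3 = 12 + 8 = 20
  Iter 3: R3 = 20 + 8 = 28
  Iter 4: R3 = 28 + 8 = 36
  Iter 5: R3 = 36 + 8 = 44
  Iter 6: R3 = 44 + 8 = 52
  Iter 7: R3 = 52 + 8 = 60
  Iter 8: R3 = 60 + 8 = 68
Final: R3 = 68

68


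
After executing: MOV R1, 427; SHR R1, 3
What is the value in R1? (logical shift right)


Register state trace:
  MOV R1, 427  → R1 = 427
  SHR R1, 3  → R1 = 427 >> 3 = 427 // 2^3 = 53
Final: R1 = 53

53


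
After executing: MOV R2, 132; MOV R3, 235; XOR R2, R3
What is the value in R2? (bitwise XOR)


Register state trace:
  MOV R2, 132  → R2 = 132 (0b10000100)
  MOV R3, 235  → R3 = 235 (0b11101011)
  XOR R2, R3  → R2 = 132 XOR 235 = 111 (0b01101111)
Final: R2 = 111

111


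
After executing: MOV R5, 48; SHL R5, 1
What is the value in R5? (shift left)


Register state trace:
  MOV R5, 48  → R5 = 48
  SHL R5, 1  → R5 = 48 << 1 = 48 * 2^1 = 96
Final: R5 = 96

96


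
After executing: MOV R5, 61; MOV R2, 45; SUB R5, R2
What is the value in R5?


Register state trace:
  MOV R5, 61  → R5 = 61
  MOV R2, 45  → R2 = 45
  SUB R5, R2  → R5 = 61 - 45 = 16
Final: R5 = 16

16


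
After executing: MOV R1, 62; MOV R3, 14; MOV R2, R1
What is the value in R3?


Register state trace:
  MOV R1, 62  → R1 = 62
  MOV R3, 14  → R3 = 14
  MOV R2, R1  → R2 = 62
Final: R3 = 14

14


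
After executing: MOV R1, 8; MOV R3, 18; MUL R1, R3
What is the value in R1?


Register state trace:
  MOV R1, 8  → R1 = 8
  MOV R3, 18  → R3 = 18
  MUL R1, R3  → R1 = 8 * 18 = 144
Final: R1 = 144

144


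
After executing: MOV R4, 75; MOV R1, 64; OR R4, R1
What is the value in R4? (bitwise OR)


Register state trace:
  MOV R4, 75  → R4 = 75 (0b01001011)
  MOV R1, 64  → R1 = 64 (0b01000000)
  OR R4, R1   → R4 = 75 OR 64 = 75 (0b01001011)
Final: R4 = 75

75


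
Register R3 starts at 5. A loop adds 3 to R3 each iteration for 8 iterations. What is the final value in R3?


Starting value: R3 = 5
  Iter 1: R3 = 5 + 3 = 8
  Iter 2: R3 = 8 + 3 = 11
  Iter 3: R3 = 11 + 3 = 14
  Iter 4: R3 = 14 + 3 = 17
  Iter 5: R3 = 17 + 3 = 20
  Iter 6: R3 = 20 + 3 = 23
  Iter 7: R3 = 23 + 3 = 26
  Iter 8: R3 = 26 + 3 = 29
Final: R3 = 29

29


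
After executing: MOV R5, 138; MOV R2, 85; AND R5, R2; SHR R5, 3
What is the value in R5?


Register state trace:
  MOV R5, 138  → R5 = 138 (0b10001010)
  MOV R2, 85  → R2 = 85 (0b01010101)
  AND R5, R2  → R5 = 138 AND 85 = 0 (0b00000000)
  SHR R5, 3  → R5 = 0 >> 3 = 0
Final: R5 = 0

0


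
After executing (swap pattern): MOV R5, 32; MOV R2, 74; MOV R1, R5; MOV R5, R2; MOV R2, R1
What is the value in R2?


Register state trace (swap pattern):
  MOV R5, 32  → R5 = 32
  MOV R2, 74  → R2 = 74
  MOV R1, R5  → R1 = 32  (save R5)
  MOV R5, R2  → R5 = 74  (R5 gets R2's value)
  MOV R2, R1  → R2 = 32  (R2 gets saved value)
Final: R2 = 32

32


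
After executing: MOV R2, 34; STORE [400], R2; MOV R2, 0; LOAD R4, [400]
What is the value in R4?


Register and memory trace:
  MOV R2, 34  → R2 = 34
  STORE [400], R2  → mem[400] = 34
  MOV R2, 0  → R2 = 0
  LOAD R4, [400]  → R4 = mem[400] = 34
Final: R4 = 34

34


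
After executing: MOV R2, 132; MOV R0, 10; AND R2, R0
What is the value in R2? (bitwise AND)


Register state trace:
  MOV R2, 132  → R2 = 132 (0b10000100)
  MOV R0, 10  → R0 = 10 (0b00001010)
  AND R2, R0  → R2 = 132 AND 10 = 0 (0b00000000)
Final: R2 = 0

0


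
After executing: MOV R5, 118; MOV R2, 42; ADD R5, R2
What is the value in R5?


Register state trace:
  MOV R5, 118  → R5 = 118
  MOV R2, 42  → R2 = 42
  ADD R5, R2  → R5 = 118 + 42 = 160
Final: R5 = 160

160


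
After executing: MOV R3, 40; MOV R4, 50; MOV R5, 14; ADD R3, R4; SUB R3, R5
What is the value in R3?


Register state trace:
  MOV R3, 40  → R3 = 40
  MOV R4, 50  → R4 = 50
  MOV R5, 14  → R5 = 14
  ADD R3, R4  → R3 = 40 + 50 = 90
  SUB R3, R5  → R3 = 90 - 14 = 76
Final: R3 = 76

76


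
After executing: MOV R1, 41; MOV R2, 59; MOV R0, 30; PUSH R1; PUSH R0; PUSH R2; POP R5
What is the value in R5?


Stack trace (top is rightmost):
  MOV R1, 41  → R1 = 41
  MOV R2, 59  → R2 = 59
  MOV R0, 30  → R0 = 30
  PUSH R1  → stack: [41]
  PUSH R0  → stack: [41, 30]
  PUSH R2  → stack: [41, 30, 59]
  POP R5  → R5 = 59, stack: [41, 30]
Final: R5 = 59

59


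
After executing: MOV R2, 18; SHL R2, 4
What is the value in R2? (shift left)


Register state trace:
  MOV R2, 18  → R2 = 18
  SHL R2, 4  → R2 = 18 << 4 = 18 * 2^4 = 288
Final: R2 = 288

288


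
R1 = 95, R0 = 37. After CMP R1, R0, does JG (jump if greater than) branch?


Trace:
  R1 = 95, R0 = 37
  CMP R1, R0  → compares 95 vs 37
  JG checks: is 95 greater than 37?
  95 > 37, so condition is true
Branch taken: Yes

Yes


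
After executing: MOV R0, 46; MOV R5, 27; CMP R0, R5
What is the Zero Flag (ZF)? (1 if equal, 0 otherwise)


Register state trace:
  MOV R0, 46  → R0 = 46
  MOV R5, 27  → R5 = 27
  CMP R0, R5  → computes 46 - 27 = 19
  Result is nonzero, so values are not equal
ZF = 0

0


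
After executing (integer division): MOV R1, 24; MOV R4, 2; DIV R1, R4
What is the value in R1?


Register state trace:
  MOV R1, 24  → R1 = 24
  MOV R4, 2  → R4 = 2
  DIV R1, R4  → R1 = 24 // 2 = 12
Final: R1 = 12

12


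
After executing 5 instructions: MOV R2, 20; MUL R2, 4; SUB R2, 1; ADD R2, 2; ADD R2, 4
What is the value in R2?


Register state trace:
  MOV R2, 20  → R2 = 20
  MUL R2, 4  → R2 = 20 * 4 = 80
  SUB R2, 1  → R2 = 80 - 1 = 79
  ADD R2, 2  → R2 = 79 + 2 = 81
  ADD R2, 4  → R2 = 81 + 4 = 85
Final: R2 = 85

85


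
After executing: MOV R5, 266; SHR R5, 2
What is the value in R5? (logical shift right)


Register state trace:
  MOV R5, 266  → R5 = 266
  SHR R5, 2  → R5 = 266 >> 2 = 266 // 2^2 = 66
Final: R5 = 66

66


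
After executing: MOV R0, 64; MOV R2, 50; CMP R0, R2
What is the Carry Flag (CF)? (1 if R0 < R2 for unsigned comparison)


Register state trace:
  MOV R0, 64  → R0 = 64
  MOV R2, 50  → R2 = 50
  CMP R0, R2  → unsigned 64 - 50: no borrow
  64 >= 50, so CF = 0
CF = 0

0


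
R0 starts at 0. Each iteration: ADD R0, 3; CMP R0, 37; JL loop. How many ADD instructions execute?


Loop trace (R0 starts at 0, target 37, step 3):
  ADD #1: R0 = 0 + 3 = 3  → 3 < 37, loop
  ADD #2: R0 = 3 + 3 = 6  → 6 < 37, loop
  ADD #3: R0 = 6 + 3 = 9  → 9 < 37, loop
  ADD #4: R0 = 9 + 3 = 12  → 12 < 37, loop
  ADD #5: R0 = 12 + 3 = 15  → 15 < 37, loop
  ADD #6: R0 = 15 + 3 = 18  → 18 < 37, loop
  ADD #7: R0 = 18 + 3 = 21  → 21 < 37, loop
  ADD #8: R0 = 21 + 3 = 24  → 24 < 37, loop
  ADD #9: R0 = 24 + 3 = 27  → 27 < 37, loop
  ADD #10: R0 = 27 + 3 = 30  → 30 < 37, loop
  ADD #11: R0 = 30 + 3 = 33  → 33 < 37, loop
  ADD #12: R0 = 33 + 3 = 36  → 36 < 37, loop
  ADD #13: R0 = 36 + 3 = 39  → 39 >= 37, exit
Total ADD instructions: 13

13


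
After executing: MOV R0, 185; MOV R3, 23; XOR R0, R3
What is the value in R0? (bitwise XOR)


Register state trace:
  MOV R0, 185  → R0 = 185 (0b10111001)
  MOV R3, 23  → R3 = 23 (0b00010111)
  XOR R0, R3  → R0 = 185 XOR 23 = 174 (0b10101110)
Final: R0 = 174

174


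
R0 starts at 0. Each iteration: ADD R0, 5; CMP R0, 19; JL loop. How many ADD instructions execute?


Loop trace (R0 starts at 0, target 19, step 5):
  ADD #1: R0 = 0 + 5 = 5  → 5 < 19, loop
  ADD #2: R0 = 5 + 5 = 10  → 10 < 19, loop
  ADD #3: R0 = 10 + 5 = 15  → 15 < 19, loop
  ADD #4: R0 = 15 + 5 = 20  → 20 >= 19, exit
Total ADD instructions: 4

4


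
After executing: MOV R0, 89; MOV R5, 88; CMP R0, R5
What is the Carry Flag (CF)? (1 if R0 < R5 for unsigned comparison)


Register state trace:
  MOV R0, 89  → R0 = 89
  MOV R5, 88  → R5 = 88
  CMP R0, R5  → unsigned 89 - 88: no borrow
  89 >= 88, so CF = 0
CF = 0

0


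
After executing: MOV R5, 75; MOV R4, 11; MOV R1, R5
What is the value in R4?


Register state trace:
  MOV R5, 75  → R5 = 75
  MOV R4, 11  → R4 = 11
  MOV R1, R5  → R1 = 75
Final: R4 = 11

11


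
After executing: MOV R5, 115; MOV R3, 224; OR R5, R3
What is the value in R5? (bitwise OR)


Register state trace:
  MOV R5, 115  → R5 = 115 (0b01110011)
  MOV R3, 224  → R3 = 224 (0b11100000)
  OR R5, R3   → R5 = 115 OR 224 = 243 (0b11110011)
Final: R5 = 243

243


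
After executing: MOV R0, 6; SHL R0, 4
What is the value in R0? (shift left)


Register state trace:
  MOV R0, 6  → R0 = 6
  SHL R0, 4  → R0 = 6 << 4 = 6 * 2^4 = 96
Final: R0 = 96

96


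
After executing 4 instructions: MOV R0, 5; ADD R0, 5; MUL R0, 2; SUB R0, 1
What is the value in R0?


Register state trace:
  MOV R0, 5  → R0 = 5
  ADD R0, 5  → R0 = 5 + 5 = 10
  MUL R0, 2  → R0 = 10 * 2 = 20
  SUB R0, 1  → R0 = 20 - 1 = 19
Final: R0 = 19

19


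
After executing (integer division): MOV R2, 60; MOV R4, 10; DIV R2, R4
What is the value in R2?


Register state trace:
  MOV R2, 60  → R2 = 60
  MOV R4, 10  → R4 = 10
  DIV R2, R4  → R2 = 60 // 10 = 6
Final: R2 = 6

6


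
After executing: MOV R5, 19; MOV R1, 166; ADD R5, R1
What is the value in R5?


Register state trace:
  MOV R5, 19  → R5 = 19
  MOV R1, 166  → R1 = 166
  ADD R5, R1  → R5 = 19 + 166 = 185
Final: R5 = 185

185


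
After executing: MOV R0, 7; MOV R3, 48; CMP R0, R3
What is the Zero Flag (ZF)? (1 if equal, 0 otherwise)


Register state trace:
  MOV R0, 7  → R0 = 7
  MOV R3, 48  → R3 = 48
  CMP R0, R3  → computes 7 - 48 = -41
  Result is nonzero, so values are not equal
ZF = 0

0


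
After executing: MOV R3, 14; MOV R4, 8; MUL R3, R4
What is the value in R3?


Register state trace:
  MOV R3, 14  → R3 = 14
  MOV R4, 8  → R4 = 8
  MUL R3, R4  → R3 = 14 * 8 = 112
Final: R3 = 112

112


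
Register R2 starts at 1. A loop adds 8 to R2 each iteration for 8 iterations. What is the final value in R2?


Starting value: R2 = 1
  Iter 1: R2 = 1 + 8 = 9
  Iter 2: R2 = 9 + 8 = 17
  Iter 3: R2 = 17 + 8 = 25
  Iter 4: R2 = 25 + 8 = 33
  Iter 5: R2 = 33 + 8 = 41
  Iter 6: R2 = 41 + 8 = 49
  Iter 7: R2 = 49 + 8 = 57
  Iter 8: R2 = 57 + 8 = 65
Final: R2 = 65

65


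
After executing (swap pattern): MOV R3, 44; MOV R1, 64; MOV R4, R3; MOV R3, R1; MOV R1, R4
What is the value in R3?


Register state trace (swap pattern):
  MOV R3, 44  → R3 = 44
  MOV R1, 64  → R1 = 64
  MOV R4, R3  → R4 = 44  (save R3)
  MOV R3, R1  → R3 = 64  (R3 gets R1's value)
  MOV R1, R4  → R1 = 44  (R1 gets saved value)
Final: R3 = 64

64


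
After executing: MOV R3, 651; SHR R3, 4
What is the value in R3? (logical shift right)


Register state trace:
  MOV R3, 651  → R3 = 651
  SHR R3, 4  → R3 = 651 >> 4 = 651 // 2^4 = 40
Final: R3 = 40

40


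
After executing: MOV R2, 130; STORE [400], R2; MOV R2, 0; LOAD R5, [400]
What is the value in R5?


Register and memory trace:
  MOV R2, 130  → R2 = 130
  STORE [400], R2  → mem[400] = 130
  MOV R2, 0  → R2 = 0
  LOAD R5, [400]  → R5 = mem[400] = 130
Final: R5 = 130

130


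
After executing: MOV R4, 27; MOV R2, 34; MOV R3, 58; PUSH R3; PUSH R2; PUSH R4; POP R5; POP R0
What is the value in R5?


Stack trace (top is rightmost):
  MOV R4, 27  → R4 = 27
  MOV R2, 34  → R2 = 34
  MOV R3, 58  → R3 = 58
  PUSH R3  → stack: [58]
  PUSH R2  → stack: [58, 34]
  PUSH R4  → stack: [58, 34, 27]
  POP R5  → R5 = 27, stack: [58, 34]
  POP R0  → R0 = 34, stack: [58]
Final: R5 = 27

27


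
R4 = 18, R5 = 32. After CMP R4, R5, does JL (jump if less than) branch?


Trace:
  R4 = 18, R5 = 32
  CMP R4, R5  → compares 18 vs 32
  JL checks: is 18 less than 32?
  18 < 32, so condition is true
Branch taken: Yes

Yes


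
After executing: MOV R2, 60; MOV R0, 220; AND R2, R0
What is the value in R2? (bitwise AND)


Register state trace:
  MOV R2, 60  → R2 = 60 (0b00111100)
  MOV R0, 220  → R0 = 220 (0b11011100)
  AND R2, R0  → R2 = 60 AND 220 = 28 (0b00011100)
Final: R2 = 28

28


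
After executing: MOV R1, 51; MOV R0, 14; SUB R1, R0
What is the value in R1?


Register state trace:
  MOV R1, 51  → R1 = 51
  MOV R0, 14  → R0 = 14
  SUB R1, R0  → R1 = 51 - 14 = 37
Final: R1 = 37

37


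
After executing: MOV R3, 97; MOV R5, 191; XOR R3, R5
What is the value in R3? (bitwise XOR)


Register state trace:
  MOV R3, 97  → R3 = 97 (0b01100001)
  MOV R5, 191  → R5 = 191 (0b10111111)
  XOR R3, R5  → R3 = 97 XOR 191 = 222 (0b11011110)
Final: R3 = 222

222


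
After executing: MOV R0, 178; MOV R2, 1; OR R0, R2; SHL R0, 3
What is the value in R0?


Register state trace:
  MOV R0, 178  → R0 = 178 (0b10110010)
  MOV R2, 1  → R2 = 1 (0b00000001)
  OR R0, R2  → R0 = 178 OR 1 = 179 (0b10110011)
  SHL R0, 3  → R0 = 179 << 3 = 1432
Final: R0 = 1432

1432


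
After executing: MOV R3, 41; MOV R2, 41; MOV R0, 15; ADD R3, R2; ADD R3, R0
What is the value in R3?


Register state trace:
  MOV R3, 41  → R3 = 41
  MOV R2, 41  → R2 = 41
  MOV R0, 15  → R0 = 15
  ADD R3, R2  → R3 = 41 + 41 = 82
  ADD R3, R0  → R3 = 82 + 15 = 97
Final: R3 = 97

97


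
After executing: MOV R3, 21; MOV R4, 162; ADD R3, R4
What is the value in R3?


Register state trace:
  MOV R3, 21  → R3 = 21
  MOV R4, 162  → R4 = 162
  ADD R3, R4  → R3 = 21 + 162 = 183
Final: R3 = 183

183


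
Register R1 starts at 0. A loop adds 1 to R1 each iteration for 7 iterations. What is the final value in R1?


Starting value: R1 = 0
  Iter 1: R1 = 0 + 1 = 1
  Iter 2: R1 = 1 + 1 = 2
  Iter 3: R1 = 2 + 1 = 3
  Iter 4: R1 = 3 + 1 = 4
  Iter 5: R1 = 4 + 1 = 5
  Iter 6: R1 = 5 + 1 = 6
  Iter 7: R1 = 6 + 1 = 7
Final: R1 = 7

7


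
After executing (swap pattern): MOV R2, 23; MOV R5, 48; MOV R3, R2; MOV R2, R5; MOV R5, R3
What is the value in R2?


Register state trace (swap pattern):
  MOV R2, 23  → R2 = 23
  MOV R5, 48  → R5 = 48
  MOV R3, R2  → R3 = 23  (save R2)
  MOV R2, R5  → R2 = 48  (R2 gets R5's value)
  MOV R5, R3  → R5 = 23  (R5 gets saved value)
Final: R2 = 48

48


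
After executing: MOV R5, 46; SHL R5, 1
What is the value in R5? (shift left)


Register state trace:
  MOV R5, 46  → R5 = 46
  SHL R5, 1  → R5 = 46 << 1 = 46 * 2^1 = 92
Final: R5 = 92

92


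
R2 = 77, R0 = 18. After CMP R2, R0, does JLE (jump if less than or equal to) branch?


Trace:
  R2 = 77, R0 = 18
  CMP R2, R0  → compares 77 vs 18
  JLE checks: is 77 less than or equal to 18?
  77 > 18, so condition is false
Branch taken: No

No


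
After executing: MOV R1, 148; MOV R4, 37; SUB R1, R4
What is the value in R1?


Register state trace:
  MOV R1, 148  → R1 = 148
  MOV R4, 37  → R4 = 37
  SUB R1, R4  → R1 = 148 - 37 = 111
Final: R1 = 111

111


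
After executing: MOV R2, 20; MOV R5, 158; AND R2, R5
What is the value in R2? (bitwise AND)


Register state trace:
  MOV R2, 20  → R2 = 20 (0b00010100)
  MOV R5, 158  → R5 = 158 (0b10011110)
  AND R2, R5  → R2 = 20 AND 158 = 20 (0b00010100)
Final: R2 = 20

20


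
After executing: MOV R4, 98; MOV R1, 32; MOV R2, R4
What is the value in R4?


Register state trace:
  MOV R4, 98  → R4 = 98
  MOV R1, 32  → R1 = 32
  MOV R2, R4  → R2 = 98
Final: R4 = 98

98


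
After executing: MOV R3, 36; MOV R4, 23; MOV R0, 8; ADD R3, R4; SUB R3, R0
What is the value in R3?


Register state trace:
  MOV R3, 36  → R3 = 36
  MOV R4, 23  → R4 = 23
  MOV R0, 8  → R0 = 8
  ADD R3, R4  → R3 = 36 + 23 = 59
  SUB R3, R0  → R3 = 59 - 8 = 51
Final: R3 = 51

51


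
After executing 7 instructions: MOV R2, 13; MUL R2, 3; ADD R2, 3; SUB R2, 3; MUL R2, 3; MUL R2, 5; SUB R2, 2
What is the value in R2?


Register state trace:
  MOV R2, 13  → R2 = 13
  MUL R2, 3  → R2 = 13 * 3 = 39
  ADD R2, 3  → R2 = 39 + 3 = 42
  SUB R2, 3  → R2 = 42 - 3 = 39
  MUL R2, 3  → R2 = 39 * 3 = 117
  MUL R2, 5  → R2 = 117 * 5 = 585
  SUB R2, 2  → R2 = 585 - 2 = 583
Final: R2 = 583

583
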